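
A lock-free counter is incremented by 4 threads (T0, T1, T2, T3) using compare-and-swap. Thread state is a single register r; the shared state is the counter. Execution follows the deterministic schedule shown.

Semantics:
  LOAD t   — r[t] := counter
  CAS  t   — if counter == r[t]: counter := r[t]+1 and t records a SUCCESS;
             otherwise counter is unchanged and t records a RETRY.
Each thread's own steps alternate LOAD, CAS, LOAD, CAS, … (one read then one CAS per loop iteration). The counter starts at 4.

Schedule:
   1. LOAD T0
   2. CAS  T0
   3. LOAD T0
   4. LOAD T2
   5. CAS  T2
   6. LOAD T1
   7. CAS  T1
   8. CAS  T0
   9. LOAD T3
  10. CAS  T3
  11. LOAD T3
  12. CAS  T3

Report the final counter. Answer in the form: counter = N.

[1] T0.load  rd  (counter 4, T0.r 4)
[2] T0.cas  hit  (counter 5, T0.r 4)
[3] T0.load  rd  (counter 5, T0.r 5)
[4] T2.load  rd  (counter 5, T2.r 5)
[5] T2.cas  hit  (counter 6, T2.r 5)
[6] T1.load  rd  (counter 6, T1.r 6)
[7] T1.cas  hit  (counter 7, T1.r 6)
[8] T0.cas  miss  (counter 7, T0.r 5)
[9] T3.load  rd  (counter 7, T3.r 7)
[10] T3.cas  hit  (counter 8, T3.r 7)
[11] T3.load  rd  (counter 8, T3.r 8)
[12] T3.cas  hit  (counter 9, T3.r 8)

counter = 9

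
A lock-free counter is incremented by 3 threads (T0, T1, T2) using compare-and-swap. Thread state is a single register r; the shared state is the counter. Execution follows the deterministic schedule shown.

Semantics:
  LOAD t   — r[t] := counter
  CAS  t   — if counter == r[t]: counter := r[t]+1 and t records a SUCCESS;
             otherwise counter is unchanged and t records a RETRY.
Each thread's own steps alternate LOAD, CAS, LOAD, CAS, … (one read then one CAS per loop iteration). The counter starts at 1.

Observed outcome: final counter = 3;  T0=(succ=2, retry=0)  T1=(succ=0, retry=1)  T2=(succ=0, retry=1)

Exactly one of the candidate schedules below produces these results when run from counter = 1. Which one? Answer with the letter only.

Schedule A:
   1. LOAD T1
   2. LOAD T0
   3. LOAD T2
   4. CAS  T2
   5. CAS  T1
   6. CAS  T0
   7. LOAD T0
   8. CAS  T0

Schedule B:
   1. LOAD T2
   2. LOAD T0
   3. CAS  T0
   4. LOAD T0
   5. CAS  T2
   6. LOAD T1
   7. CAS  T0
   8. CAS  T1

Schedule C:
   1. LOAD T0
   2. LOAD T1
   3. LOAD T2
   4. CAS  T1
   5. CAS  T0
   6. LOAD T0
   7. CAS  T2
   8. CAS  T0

Tracing schedule B:
T2 LOAD — after: cnt=1, r=1 — load
T0 LOAD — after: cnt=1, r=1 — load
T0 CAS — after: cnt=2, r=1 — ok
T0 LOAD — after: cnt=2, r=2 — load
T2 CAS — after: cnt=2, r=1 — retry
T1 LOAD — after: cnt=2, r=2 — load
T0 CAS — after: cnt=3, r=2 — ok
T1 CAS — after: cnt=3, r=2 — retry

B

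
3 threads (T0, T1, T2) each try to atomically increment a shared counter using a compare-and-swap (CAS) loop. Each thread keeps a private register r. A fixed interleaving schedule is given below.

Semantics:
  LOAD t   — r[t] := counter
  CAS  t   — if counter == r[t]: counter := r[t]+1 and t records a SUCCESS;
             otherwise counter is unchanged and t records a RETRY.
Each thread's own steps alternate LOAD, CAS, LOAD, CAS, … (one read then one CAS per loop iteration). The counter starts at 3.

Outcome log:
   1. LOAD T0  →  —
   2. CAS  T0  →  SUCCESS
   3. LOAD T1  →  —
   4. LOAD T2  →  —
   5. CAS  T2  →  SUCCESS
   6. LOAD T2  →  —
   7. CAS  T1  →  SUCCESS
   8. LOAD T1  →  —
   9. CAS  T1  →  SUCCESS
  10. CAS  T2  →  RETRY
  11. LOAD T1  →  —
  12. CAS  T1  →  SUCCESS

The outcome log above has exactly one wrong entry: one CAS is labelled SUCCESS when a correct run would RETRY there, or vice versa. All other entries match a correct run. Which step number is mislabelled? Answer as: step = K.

step = 7

Re-executing:
T0 LOAD — after: cnt=3, r=3 — load
T0 CAS — after: cnt=4, r=3 — ok
T1 LOAD — after: cnt=4, r=4 — load
T2 LOAD — after: cnt=4, r=4 — load
T2 CAS — after: cnt=5, r=4 — ok
T2 LOAD — after: cnt=5, r=5 — load
T1 CAS — after: cnt=5, r=4 — retry
T1 LOAD — after: cnt=5, r=5 — load
T1 CAS — after: cnt=6, r=5 — ok
T2 CAS — after: cnt=6, r=5 — retry
T1 LOAD — after: cnt=6, r=6 — load
T1 CAS — after: cnt=7, r=6 — ok
Flip is step 7.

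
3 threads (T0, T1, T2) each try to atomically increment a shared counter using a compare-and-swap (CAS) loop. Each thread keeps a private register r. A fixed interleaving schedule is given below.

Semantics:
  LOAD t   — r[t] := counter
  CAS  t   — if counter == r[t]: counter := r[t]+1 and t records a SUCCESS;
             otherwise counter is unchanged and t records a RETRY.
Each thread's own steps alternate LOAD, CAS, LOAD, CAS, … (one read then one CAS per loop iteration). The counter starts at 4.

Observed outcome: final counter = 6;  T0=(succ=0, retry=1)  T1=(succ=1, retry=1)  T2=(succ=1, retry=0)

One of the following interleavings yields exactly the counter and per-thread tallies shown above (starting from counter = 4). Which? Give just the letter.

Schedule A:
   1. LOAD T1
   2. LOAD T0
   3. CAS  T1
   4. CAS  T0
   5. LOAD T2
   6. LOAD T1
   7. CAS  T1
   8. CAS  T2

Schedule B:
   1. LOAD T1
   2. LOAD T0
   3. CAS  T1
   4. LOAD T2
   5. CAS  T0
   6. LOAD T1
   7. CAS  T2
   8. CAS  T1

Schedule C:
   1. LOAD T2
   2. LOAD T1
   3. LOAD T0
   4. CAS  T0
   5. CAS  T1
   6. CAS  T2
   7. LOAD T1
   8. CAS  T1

Tracing schedule B:
#1 T1 reads 4
#2 T0 reads 4
#3 T1 CAS(4→5) writes; counter now 5
#4 T2 reads 5
#5 T0 CAS(4→5) fails; counter now 5
#6 T1 reads 5
#7 T2 CAS(5→6) writes; counter now 6
#8 T1 CAS(5→6) fails; counter now 6

B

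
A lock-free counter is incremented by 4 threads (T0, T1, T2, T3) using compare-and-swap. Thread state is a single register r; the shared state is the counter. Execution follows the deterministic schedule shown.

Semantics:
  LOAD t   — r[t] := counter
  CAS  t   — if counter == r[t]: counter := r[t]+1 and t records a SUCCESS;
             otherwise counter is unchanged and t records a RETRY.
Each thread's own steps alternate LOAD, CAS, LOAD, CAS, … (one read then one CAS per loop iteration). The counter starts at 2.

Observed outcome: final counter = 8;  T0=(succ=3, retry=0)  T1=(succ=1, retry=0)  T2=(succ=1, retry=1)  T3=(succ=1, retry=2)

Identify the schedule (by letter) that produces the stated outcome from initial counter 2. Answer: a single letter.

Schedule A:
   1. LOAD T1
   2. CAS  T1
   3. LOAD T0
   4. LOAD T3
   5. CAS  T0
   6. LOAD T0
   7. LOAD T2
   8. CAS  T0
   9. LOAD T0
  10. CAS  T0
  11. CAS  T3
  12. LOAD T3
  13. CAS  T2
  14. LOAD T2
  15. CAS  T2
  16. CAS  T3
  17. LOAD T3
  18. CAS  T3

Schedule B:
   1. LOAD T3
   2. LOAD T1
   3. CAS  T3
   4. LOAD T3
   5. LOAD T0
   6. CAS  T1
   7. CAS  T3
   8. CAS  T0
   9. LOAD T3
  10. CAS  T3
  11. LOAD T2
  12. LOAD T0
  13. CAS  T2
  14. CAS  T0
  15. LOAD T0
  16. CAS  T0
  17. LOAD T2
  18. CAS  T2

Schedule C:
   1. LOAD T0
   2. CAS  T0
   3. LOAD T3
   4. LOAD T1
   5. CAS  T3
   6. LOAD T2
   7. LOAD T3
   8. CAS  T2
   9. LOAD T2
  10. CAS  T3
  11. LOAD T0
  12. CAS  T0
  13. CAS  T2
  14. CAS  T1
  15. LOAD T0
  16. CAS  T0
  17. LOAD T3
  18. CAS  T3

A

Run A:
T1 LOAD — after: cnt=2, r=2 — load
T1 CAS — after: cnt=3, r=2 — ok
T0 LOAD — after: cnt=3, r=3 — load
T3 LOAD — after: cnt=3, r=3 — load
T0 CAS — after: cnt=4, r=3 — ok
T0 LOAD — after: cnt=4, r=4 — load
T2 LOAD — after: cnt=4, r=4 — load
T0 CAS — after: cnt=5, r=4 — ok
T0 LOAD — after: cnt=5, r=5 — load
T0 CAS — after: cnt=6, r=5 — ok
T3 CAS — after: cnt=6, r=3 — retry
T3 LOAD — after: cnt=6, r=6 — load
T2 CAS — after: cnt=6, r=4 — retry
T2 LOAD — after: cnt=6, r=6 — load
T2 CAS — after: cnt=7, r=6 — ok
T3 CAS — after: cnt=7, r=6 — retry
T3 LOAD — after: cnt=7, r=7 — load
T3 CAS — after: cnt=8, r=7 — ok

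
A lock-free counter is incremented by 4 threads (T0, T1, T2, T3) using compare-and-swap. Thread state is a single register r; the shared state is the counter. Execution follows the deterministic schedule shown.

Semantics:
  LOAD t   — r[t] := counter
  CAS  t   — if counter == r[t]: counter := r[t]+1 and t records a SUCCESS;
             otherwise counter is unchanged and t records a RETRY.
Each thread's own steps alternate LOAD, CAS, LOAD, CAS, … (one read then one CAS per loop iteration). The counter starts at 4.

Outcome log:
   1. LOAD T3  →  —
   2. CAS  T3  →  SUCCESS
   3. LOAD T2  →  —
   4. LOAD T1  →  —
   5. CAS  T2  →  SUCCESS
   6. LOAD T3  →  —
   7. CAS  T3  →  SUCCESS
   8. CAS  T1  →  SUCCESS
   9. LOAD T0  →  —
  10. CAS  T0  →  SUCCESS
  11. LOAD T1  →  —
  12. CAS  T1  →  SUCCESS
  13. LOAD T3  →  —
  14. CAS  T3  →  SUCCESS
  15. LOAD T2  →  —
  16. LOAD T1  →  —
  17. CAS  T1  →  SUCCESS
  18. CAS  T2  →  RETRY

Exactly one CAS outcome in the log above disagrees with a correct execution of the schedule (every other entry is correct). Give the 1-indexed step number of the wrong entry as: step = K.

step = 8

Reference trace:
T3 LOAD — after: cnt=4, r=4 — load
T3 CAS — after: cnt=5, r=4 — ok
T2 LOAD — after: cnt=5, r=5 — load
T1 LOAD — after: cnt=5, r=5 — load
T2 CAS — after: cnt=6, r=5 — ok
T3 LOAD — after: cnt=6, r=6 — load
T3 CAS — after: cnt=7, r=6 — ok
T1 CAS — after: cnt=7, r=5 — retry
T0 LOAD — after: cnt=7, r=7 — load
T0 CAS — after: cnt=8, r=7 — ok
T1 LOAD — after: cnt=8, r=8 — load
T1 CAS — after: cnt=9, r=8 — ok
T3 LOAD — after: cnt=9, r=9 — load
T3 CAS — after: cnt=10, r=9 — ok
T2 LOAD — after: cnt=10, r=10 — load
T1 LOAD — after: cnt=10, r=10 — load
T1 CAS — after: cnt=11, r=10 — ok
T2 CAS — after: cnt=11, r=10 — retry
Mismatch at 8.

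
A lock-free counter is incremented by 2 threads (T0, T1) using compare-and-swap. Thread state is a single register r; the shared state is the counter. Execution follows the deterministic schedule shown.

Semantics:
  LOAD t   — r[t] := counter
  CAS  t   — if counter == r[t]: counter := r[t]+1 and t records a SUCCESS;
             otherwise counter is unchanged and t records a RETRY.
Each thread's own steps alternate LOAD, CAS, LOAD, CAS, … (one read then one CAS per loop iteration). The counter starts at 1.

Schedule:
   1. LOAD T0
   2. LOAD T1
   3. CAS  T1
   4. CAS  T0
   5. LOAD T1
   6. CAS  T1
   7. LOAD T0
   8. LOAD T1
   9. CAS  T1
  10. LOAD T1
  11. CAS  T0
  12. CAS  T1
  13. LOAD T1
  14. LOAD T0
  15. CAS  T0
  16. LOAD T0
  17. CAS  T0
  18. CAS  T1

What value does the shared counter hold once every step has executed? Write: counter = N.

#1 T0 reads 1
#2 T1 reads 1
#3 T1 CAS(1→2) writes; counter now 2
#4 T0 CAS(1→2) fails; counter now 2
#5 T1 reads 2
#6 T1 CAS(2→3) writes; counter now 3
#7 T0 reads 3
#8 T1 reads 3
#9 T1 CAS(3→4) writes; counter now 4
#10 T1 reads 4
#11 T0 CAS(3→4) fails; counter now 4
#12 T1 CAS(4→5) writes; counter now 5
#13 T1 reads 5
#14 T0 reads 5
#15 T0 CAS(5→6) writes; counter now 6
#16 T0 reads 6
#17 T0 CAS(6→7) writes; counter now 7
#18 T1 CAS(5→6) fails; counter now 7

counter = 7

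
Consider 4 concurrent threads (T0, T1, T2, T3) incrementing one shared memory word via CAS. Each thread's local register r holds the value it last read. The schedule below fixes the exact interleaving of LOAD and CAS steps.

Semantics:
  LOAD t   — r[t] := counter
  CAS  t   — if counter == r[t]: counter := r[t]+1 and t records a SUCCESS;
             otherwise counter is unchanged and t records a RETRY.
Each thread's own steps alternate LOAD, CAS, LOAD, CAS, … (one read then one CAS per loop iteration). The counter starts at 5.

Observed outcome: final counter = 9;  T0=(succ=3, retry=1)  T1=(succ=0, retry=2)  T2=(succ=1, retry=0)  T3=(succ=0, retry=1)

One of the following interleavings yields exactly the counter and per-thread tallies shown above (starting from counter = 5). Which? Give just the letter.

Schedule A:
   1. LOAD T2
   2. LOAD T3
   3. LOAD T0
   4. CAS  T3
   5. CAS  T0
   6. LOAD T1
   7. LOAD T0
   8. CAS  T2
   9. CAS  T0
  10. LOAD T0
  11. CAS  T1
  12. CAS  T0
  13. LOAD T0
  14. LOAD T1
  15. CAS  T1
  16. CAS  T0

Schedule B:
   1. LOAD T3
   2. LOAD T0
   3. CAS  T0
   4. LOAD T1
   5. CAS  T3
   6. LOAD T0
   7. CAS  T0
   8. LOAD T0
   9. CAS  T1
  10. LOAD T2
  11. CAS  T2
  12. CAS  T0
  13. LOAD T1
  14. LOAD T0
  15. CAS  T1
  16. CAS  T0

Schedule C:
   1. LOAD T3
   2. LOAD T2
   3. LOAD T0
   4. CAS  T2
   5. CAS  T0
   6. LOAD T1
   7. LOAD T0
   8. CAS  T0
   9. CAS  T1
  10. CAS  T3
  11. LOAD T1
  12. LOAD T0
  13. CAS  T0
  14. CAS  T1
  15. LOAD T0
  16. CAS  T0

C

Run C:
[1] T3.load  rd  (counter 5, T3.r 5)
[2] T2.load  rd  (counter 5, T2.r 5)
[3] T0.load  rd  (counter 5, T0.r 5)
[4] T2.cas  hit  (counter 6, T2.r 5)
[5] T0.cas  miss  (counter 6, T0.r 5)
[6] T1.load  rd  (counter 6, T1.r 6)
[7] T0.load  rd  (counter 6, T0.r 6)
[8] T0.cas  hit  (counter 7, T0.r 6)
[9] T1.cas  miss  (counter 7, T1.r 6)
[10] T3.cas  miss  (counter 7, T3.r 5)
[11] T1.load  rd  (counter 7, T1.r 7)
[12] T0.load  rd  (counter 7, T0.r 7)
[13] T0.cas  hit  (counter 8, T0.r 7)
[14] T1.cas  miss  (counter 8, T1.r 7)
[15] T0.load  rd  (counter 8, T0.r 8)
[16] T0.cas  hit  (counter 9, T0.r 8)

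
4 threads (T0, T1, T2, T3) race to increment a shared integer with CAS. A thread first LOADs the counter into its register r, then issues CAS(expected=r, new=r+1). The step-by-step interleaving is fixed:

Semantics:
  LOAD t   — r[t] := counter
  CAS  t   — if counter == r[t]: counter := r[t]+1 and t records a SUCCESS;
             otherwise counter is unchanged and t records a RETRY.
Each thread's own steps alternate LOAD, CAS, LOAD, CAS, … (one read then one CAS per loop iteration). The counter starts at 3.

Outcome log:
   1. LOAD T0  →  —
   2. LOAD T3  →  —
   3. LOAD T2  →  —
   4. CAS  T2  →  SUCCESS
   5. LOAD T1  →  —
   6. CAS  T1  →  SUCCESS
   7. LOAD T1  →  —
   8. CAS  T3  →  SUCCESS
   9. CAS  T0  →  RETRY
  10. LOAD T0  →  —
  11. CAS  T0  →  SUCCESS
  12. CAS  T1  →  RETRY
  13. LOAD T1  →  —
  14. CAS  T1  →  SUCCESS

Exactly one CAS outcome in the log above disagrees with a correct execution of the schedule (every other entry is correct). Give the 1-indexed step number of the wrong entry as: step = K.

step = 8

Re-executing:
[1] T0.load  rd  (counter 3, T0.r 3)
[2] T3.load  rd  (counter 3, T3.r 3)
[3] T2.load  rd  (counter 3, T2.r 3)
[4] T2.cas  hit  (counter 4, T2.r 3)
[5] T1.load  rd  (counter 4, T1.r 4)
[6] T1.cas  hit  (counter 5, T1.r 4)
[7] T1.load  rd  (counter 5, T1.r 5)
[8] T3.cas  miss  (counter 5, T3.r 3)
[9] T0.cas  miss  (counter 5, T0.r 3)
[10] T0.load  rd  (counter 5, T0.r 5)
[11] T0.cas  hit  (counter 6, T0.r 5)
[12] T1.cas  miss  (counter 6, T1.r 5)
[13] T1.load  rd  (counter 6, T1.r 6)
[14] T1.cas  hit  (counter 7, T1.r 6)
Log disagrees first at step 8.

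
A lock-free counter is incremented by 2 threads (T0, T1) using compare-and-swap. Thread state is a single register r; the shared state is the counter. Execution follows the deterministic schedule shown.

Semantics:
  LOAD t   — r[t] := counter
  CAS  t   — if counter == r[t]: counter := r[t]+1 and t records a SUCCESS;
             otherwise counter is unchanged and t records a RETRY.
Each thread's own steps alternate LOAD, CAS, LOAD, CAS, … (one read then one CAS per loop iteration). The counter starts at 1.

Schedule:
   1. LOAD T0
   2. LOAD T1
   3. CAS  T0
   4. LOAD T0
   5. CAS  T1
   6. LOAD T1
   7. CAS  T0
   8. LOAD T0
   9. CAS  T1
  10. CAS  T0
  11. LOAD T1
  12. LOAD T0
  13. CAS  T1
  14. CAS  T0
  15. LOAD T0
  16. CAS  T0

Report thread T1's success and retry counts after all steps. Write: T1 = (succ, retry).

T1 = (1, 2)

1. LOAD T0 → mem=1 r[T0]=1 [LOAD]
2. LOAD T1 → mem=1 r[T1]=1 [LOAD]
3. CAS T0 → mem=2 r[T0]=1 [OK]
4. LOAD T0 → mem=2 r[T0]=2 [LOAD]
5. CAS T1 → mem=2 r[T1]=1 [RETRY]
6. LOAD T1 → mem=2 r[T1]=2 [LOAD]
7. CAS T0 → mem=3 r[T0]=2 [OK]
8. LOAD T0 → mem=3 r[T0]=3 [LOAD]
9. CAS T1 → mem=3 r[T1]=2 [RETRY]
10. CAS T0 → mem=4 r[T0]=3 [OK]
11. LOAD T1 → mem=4 r[T1]=4 [LOAD]
12. LOAD T0 → mem=4 r[T0]=4 [LOAD]
13. CAS T1 → mem=5 r[T1]=4 [OK]
14. CAS T0 → mem=5 r[T0]=4 [RETRY]
15. LOAD T0 → mem=5 r[T0]=5 [LOAD]
16. CAS T0 → mem=6 r[T0]=5 [OK]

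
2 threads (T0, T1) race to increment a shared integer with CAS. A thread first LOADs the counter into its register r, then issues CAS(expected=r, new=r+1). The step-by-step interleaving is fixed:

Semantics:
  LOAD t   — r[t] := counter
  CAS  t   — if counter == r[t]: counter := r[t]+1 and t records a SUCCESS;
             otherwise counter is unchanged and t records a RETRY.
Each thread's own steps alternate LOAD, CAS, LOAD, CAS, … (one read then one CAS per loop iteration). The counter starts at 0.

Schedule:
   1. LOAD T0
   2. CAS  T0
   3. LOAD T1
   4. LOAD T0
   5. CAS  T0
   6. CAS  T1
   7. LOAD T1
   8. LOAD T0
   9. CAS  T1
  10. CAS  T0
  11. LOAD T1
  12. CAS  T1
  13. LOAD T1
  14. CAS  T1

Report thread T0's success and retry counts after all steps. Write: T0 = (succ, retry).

#1 T0 reads 0
#2 T0 CAS(0→1) writes; counter now 1
#3 T1 reads 1
#4 T0 reads 1
#5 T0 CAS(1→2) writes; counter now 2
#6 T1 CAS(1→2) fails; counter now 2
#7 T1 reads 2
#8 T0 reads 2
#9 T1 CAS(2→3) writes; counter now 3
#10 T0 CAS(2→3) fails; counter now 3
#11 T1 reads 3
#12 T1 CAS(3→4) writes; counter now 4
#13 T1 reads 4
#14 T1 CAS(4→5) writes; counter now 5

T0 = (2, 1)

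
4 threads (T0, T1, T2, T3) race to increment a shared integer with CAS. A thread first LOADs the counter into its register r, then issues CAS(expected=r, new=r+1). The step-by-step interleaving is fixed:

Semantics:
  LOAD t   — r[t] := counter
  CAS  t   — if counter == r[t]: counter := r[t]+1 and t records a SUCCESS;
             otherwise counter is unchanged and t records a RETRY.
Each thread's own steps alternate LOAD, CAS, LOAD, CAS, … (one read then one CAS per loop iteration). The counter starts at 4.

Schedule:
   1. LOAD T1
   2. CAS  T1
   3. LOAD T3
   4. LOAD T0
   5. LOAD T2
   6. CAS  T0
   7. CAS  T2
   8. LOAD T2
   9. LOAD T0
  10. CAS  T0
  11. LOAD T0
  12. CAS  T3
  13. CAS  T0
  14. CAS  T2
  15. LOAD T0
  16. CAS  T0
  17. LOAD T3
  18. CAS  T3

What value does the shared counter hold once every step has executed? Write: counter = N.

   1) LOAD T1:  M=4  r_T1=4
   2) CAS  T1:  M=5  r_T1=4 ✓
   3) LOAD T3:  M=5  r_T3=5
   4) LOAD T0:  M=5  r_T0=5
   5) LOAD T2:  M=5  r_T2=5
   6) CAS  T0:  M=6  r_T0=5 ✓
   7) CAS  T2:  M=6  r_T2=5 ✗
   8) LOAD T2:  M=6  r_T2=6
   9) LOAD T0:  M=6  r_T0=6
  10) CAS  T0:  M=7  r_T0=6 ✓
  11) LOAD T0:  M=7  r_T0=7
  12) CAS  T3:  M=7  r_T3=5 ✗
  13) CAS  T0:  M=8  r_T0=7 ✓
  14) CAS  T2:  M=8  r_T2=6 ✗
  15) LOAD T0:  M=8  r_T0=8
  16) CAS  T0:  M=9  r_T0=8 ✓
  17) LOAD T3:  M=9  r_T3=9
  18) CAS  T3:  M=10  r_T3=9 ✓

counter = 10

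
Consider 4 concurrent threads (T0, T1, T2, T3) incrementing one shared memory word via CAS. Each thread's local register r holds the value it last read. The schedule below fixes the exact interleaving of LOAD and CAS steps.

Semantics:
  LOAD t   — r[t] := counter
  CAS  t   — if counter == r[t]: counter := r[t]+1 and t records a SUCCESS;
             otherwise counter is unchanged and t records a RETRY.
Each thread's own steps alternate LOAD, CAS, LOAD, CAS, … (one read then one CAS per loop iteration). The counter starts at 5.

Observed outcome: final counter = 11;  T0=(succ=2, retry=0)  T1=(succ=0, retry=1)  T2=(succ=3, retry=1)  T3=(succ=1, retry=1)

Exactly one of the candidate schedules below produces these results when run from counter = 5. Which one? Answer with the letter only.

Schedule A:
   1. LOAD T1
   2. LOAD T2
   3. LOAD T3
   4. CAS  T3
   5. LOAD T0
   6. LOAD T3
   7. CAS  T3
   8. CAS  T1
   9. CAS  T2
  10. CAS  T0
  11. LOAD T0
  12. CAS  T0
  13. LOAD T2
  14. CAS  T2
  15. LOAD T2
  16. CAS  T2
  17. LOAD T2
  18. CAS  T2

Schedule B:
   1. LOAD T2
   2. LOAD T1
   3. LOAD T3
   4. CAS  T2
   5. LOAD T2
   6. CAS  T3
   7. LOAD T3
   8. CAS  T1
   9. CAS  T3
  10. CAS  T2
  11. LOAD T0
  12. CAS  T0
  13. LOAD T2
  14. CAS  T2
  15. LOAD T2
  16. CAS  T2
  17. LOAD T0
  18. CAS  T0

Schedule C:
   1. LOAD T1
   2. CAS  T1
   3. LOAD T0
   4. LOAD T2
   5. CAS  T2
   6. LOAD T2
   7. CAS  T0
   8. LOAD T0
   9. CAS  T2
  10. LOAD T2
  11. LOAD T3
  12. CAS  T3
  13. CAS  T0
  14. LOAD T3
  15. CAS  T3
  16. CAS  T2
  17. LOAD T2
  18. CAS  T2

B

Run B:
1. LOAD T2 → mem=5 r[T2]=5 [LOAD]
2. LOAD T1 → mem=5 r[T1]=5 [LOAD]
3. LOAD T3 → mem=5 r[T3]=5 [LOAD]
4. CAS T2 → mem=6 r[T2]=5 [OK]
5. LOAD T2 → mem=6 r[T2]=6 [LOAD]
6. CAS T3 → mem=6 r[T3]=5 [RETRY]
7. LOAD T3 → mem=6 r[T3]=6 [LOAD]
8. CAS T1 → mem=6 r[T1]=5 [RETRY]
9. CAS T3 → mem=7 r[T3]=6 [OK]
10. CAS T2 → mem=7 r[T2]=6 [RETRY]
11. LOAD T0 → mem=7 r[T0]=7 [LOAD]
12. CAS T0 → mem=8 r[T0]=7 [OK]
13. LOAD T2 → mem=8 r[T2]=8 [LOAD]
14. CAS T2 → mem=9 r[T2]=8 [OK]
15. LOAD T2 → mem=9 r[T2]=9 [LOAD]
16. CAS T2 → mem=10 r[T2]=9 [OK]
17. LOAD T0 → mem=10 r[T0]=10 [LOAD]
18. CAS T0 → mem=11 r[T0]=10 [OK]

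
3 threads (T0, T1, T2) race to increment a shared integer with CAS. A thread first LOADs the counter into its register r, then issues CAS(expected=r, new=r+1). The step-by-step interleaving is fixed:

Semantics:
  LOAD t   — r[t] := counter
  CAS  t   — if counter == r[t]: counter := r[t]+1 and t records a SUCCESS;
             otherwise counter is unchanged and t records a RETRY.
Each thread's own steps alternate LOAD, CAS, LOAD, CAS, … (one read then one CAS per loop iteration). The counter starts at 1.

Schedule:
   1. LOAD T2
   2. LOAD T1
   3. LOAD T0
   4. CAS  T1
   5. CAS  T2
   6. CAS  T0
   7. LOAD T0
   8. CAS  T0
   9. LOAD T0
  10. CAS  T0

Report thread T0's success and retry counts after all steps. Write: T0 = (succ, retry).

T0 = (2, 1)

#1 T2 reads 1
#2 T1 reads 1
#3 T0 reads 1
#4 T1 CAS(1→2) writes; counter now 2
#5 T2 CAS(1→2) fails; counter now 2
#6 T0 CAS(1→2) fails; counter now 2
#7 T0 reads 2
#8 T0 CAS(2→3) writes; counter now 3
#9 T0 reads 3
#10 T0 CAS(3→4) writes; counter now 4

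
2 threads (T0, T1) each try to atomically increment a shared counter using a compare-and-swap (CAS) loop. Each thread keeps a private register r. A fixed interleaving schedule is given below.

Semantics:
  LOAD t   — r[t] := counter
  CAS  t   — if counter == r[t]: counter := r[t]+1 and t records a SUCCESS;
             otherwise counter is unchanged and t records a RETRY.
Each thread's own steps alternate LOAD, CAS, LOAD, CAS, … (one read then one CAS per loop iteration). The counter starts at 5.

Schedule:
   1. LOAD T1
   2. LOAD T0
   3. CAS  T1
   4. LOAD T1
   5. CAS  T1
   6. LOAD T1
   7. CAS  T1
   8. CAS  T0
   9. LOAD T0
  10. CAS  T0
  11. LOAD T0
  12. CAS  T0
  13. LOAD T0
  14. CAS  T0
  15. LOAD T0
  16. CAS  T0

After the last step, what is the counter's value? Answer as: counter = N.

counter = 12

#1 T1 reads 5
#2 T0 reads 5
#3 T1 CAS(5→6) writes; counter now 6
#4 T1 reads 6
#5 T1 CAS(6→7) writes; counter now 7
#6 T1 reads 7
#7 T1 CAS(7→8) writes; counter now 8
#8 T0 CAS(5→6) fails; counter now 8
#9 T0 reads 8
#10 T0 CAS(8→9) writes; counter now 9
#11 T0 reads 9
#12 T0 CAS(9→10) writes; counter now 10
#13 T0 reads 10
#14 T0 CAS(10→11) writes; counter now 11
#15 T0 reads 11
#16 T0 CAS(11→12) writes; counter now 12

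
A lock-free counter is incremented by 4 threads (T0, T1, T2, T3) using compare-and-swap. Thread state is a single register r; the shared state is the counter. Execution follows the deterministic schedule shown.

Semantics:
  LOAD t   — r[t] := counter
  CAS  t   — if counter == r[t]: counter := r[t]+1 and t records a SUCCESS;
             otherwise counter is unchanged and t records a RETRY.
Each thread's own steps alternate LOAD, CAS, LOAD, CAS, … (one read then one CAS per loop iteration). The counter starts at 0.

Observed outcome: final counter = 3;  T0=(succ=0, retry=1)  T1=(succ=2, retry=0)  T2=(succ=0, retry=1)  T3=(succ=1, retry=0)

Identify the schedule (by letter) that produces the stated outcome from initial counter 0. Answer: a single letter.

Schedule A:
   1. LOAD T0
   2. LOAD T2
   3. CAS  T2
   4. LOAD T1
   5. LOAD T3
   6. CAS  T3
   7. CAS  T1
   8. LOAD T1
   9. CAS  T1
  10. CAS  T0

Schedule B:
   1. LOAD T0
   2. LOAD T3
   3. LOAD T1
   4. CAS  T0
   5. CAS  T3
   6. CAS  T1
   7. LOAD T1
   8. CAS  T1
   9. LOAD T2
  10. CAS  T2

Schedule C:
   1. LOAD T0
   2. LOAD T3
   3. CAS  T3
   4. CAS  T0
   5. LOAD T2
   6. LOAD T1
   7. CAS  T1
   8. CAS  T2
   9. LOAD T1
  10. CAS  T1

C

Tracing schedule C:
1. LOAD T0 → mem=0 r[T0]=0 [LOAD]
2. LOAD T3 → mem=0 r[T3]=0 [LOAD]
3. CAS T3 → mem=1 r[T3]=0 [OK]
4. CAS T0 → mem=1 r[T0]=0 [RETRY]
5. LOAD T2 → mem=1 r[T2]=1 [LOAD]
6. LOAD T1 → mem=1 r[T1]=1 [LOAD]
7. CAS T1 → mem=2 r[T1]=1 [OK]
8. CAS T2 → mem=2 r[T2]=1 [RETRY]
9. LOAD T1 → mem=2 r[T1]=2 [LOAD]
10. CAS T1 → mem=3 r[T1]=2 [OK]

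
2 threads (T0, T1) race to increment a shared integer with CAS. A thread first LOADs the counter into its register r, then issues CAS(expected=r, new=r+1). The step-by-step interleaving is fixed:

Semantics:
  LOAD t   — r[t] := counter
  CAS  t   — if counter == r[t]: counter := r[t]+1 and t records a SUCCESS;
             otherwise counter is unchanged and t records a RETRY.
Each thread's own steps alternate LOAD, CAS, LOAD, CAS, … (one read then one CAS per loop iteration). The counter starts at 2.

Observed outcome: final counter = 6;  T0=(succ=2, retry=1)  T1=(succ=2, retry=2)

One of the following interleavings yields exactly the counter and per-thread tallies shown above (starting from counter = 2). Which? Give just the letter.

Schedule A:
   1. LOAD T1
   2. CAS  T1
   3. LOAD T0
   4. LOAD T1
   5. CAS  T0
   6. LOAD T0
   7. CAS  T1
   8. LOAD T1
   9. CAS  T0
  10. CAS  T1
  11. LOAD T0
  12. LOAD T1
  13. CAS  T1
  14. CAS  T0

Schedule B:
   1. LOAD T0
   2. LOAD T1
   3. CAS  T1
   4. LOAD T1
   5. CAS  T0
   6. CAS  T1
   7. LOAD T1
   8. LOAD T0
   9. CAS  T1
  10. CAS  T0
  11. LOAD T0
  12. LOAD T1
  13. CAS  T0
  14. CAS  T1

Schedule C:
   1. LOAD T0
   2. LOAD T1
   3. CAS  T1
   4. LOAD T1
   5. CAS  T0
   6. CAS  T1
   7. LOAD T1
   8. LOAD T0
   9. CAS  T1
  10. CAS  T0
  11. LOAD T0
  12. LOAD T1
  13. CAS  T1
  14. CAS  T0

Simulating candidate A:
[1] T1.load  rd  (counter 2, T1.r 2)
[2] T1.cas  hit  (counter 3, T1.r 2)
[3] T0.load  rd  (counter 3, T0.r 3)
[4] T1.load  rd  (counter 3, T1.r 3)
[5] T0.cas  hit  (counter 4, T0.r 3)
[6] T0.load  rd  (counter 4, T0.r 4)
[7] T1.cas  miss  (counter 4, T1.r 3)
[8] T1.load  rd  (counter 4, T1.r 4)
[9] T0.cas  hit  (counter 5, T0.r 4)
[10] T1.cas  miss  (counter 5, T1.r 4)
[11] T0.load  rd  (counter 5, T0.r 5)
[12] T1.load  rd  (counter 5, T1.r 5)
[13] T1.cas  hit  (counter 6, T1.r 5)
[14] T0.cas  miss  (counter 6, T0.r 5)

A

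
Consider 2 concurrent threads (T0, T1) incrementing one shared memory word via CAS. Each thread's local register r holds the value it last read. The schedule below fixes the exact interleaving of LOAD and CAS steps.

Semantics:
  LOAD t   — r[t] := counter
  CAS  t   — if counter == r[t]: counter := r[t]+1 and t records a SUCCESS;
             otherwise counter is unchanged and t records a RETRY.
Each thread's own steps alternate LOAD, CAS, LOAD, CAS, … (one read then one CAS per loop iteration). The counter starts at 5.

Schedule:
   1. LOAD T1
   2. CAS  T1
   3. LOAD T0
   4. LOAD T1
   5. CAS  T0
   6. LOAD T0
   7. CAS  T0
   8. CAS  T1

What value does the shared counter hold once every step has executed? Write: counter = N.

counter = 8

step 1: T1 LOAD ⇒ load; ctr=5 reg=5
step 2: T1 CAS ⇒ ok; ctr=6 reg=5
step 3: T0 LOAD ⇒ load; ctr=6 reg=6
step 4: T1 LOAD ⇒ load; ctr=6 reg=6
step 5: T0 CAS ⇒ ok; ctr=7 reg=6
step 6: T0 LOAD ⇒ load; ctr=7 reg=7
step 7: T0 CAS ⇒ ok; ctr=8 reg=7
step 8: T1 CAS ⇒ retry; ctr=8 reg=6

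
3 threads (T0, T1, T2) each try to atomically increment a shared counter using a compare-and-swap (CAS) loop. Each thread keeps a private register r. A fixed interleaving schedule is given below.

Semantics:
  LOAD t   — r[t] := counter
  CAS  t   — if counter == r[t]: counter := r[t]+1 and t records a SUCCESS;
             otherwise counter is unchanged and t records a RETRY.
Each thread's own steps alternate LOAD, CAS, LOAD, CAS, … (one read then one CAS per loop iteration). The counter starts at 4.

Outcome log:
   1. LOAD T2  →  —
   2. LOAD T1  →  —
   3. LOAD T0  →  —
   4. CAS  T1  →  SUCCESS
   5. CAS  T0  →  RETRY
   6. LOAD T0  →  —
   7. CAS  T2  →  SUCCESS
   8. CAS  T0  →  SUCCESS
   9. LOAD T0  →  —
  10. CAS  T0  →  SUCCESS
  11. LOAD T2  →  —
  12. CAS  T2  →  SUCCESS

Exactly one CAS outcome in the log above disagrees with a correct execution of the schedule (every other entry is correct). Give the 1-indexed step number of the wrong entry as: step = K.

step = 7

Correct run:
   1) LOAD T2:  M=4  r_T2=4
   2) LOAD T1:  M=4  r_T1=4
   3) LOAD T0:  M=4  r_T0=4
   4) CAS  T1:  M=5  r_T1=4 ✓
   5) CAS  T0:  M=5  r_T0=4 ✗
   6) LOAD T0:  M=5  r_T0=5
   7) CAS  T2:  M=5  r_T2=4 ✗
   8) CAS  T0:  M=6  r_T0=5 ✓
   9) LOAD T0:  M=6  r_T0=6
  10) CAS  T0:  M=7  r_T0=6 ✓
  11) LOAD T2:  M=7  r_T2=7
  12) CAS  T2:  M=8  r_T2=7 ✓
Log disagrees first at step 7.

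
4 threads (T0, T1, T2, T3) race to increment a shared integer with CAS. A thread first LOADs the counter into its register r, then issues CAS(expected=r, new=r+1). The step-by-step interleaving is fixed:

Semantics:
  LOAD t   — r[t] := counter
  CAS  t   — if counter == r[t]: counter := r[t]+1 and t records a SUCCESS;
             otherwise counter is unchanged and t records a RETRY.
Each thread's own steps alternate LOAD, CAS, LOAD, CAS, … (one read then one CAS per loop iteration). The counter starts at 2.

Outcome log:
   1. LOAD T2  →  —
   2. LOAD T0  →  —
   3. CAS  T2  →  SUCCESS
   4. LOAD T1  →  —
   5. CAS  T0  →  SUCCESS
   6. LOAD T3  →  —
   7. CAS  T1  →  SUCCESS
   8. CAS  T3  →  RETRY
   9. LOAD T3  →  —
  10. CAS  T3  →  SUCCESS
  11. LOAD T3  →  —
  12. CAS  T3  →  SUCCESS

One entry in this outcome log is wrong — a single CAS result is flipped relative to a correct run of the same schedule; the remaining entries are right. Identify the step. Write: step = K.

Re-executing:
step 1: T2 LOAD ⇒ load; ctr=2 reg=2
step 2: T0 LOAD ⇒ load; ctr=2 reg=2
step 3: T2 CAS ⇒ ok; ctr=3 reg=2
step 4: T1 LOAD ⇒ load; ctr=3 reg=3
step 5: T0 CAS ⇒ retry; ctr=3 reg=2
step 6: T3 LOAD ⇒ load; ctr=3 reg=3
step 7: T1 CAS ⇒ ok; ctr=4 reg=3
step 8: T3 CAS ⇒ retry; ctr=4 reg=3
step 9: T3 LOAD ⇒ load; ctr=4 reg=4
step 10: T3 CAS ⇒ ok; ctr=5 reg=4
step 11: T3 LOAD ⇒ load; ctr=5 reg=5
step 12: T3 CAS ⇒ ok; ctr=6 reg=5
Log disagrees first at step 5.

step = 5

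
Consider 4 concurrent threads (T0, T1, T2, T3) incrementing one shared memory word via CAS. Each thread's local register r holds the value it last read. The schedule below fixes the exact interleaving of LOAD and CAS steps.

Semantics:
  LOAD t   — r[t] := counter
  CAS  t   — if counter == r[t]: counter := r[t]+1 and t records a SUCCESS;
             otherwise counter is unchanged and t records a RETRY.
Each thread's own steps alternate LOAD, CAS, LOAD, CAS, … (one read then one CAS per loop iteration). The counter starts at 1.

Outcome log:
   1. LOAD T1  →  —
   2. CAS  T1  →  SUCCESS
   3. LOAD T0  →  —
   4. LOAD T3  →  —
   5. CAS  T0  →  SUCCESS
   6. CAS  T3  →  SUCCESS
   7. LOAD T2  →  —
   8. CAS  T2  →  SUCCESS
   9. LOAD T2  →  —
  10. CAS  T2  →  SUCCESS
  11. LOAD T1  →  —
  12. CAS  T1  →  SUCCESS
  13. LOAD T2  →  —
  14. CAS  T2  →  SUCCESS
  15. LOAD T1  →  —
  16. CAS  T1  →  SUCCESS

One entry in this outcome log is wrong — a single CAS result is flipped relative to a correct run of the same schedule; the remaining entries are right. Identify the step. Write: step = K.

Reference trace:
T1 LOAD — after: cnt=1, r=1 — load
T1 CAS — after: cnt=2, r=1 — ok
T0 LOAD — after: cnt=2, r=2 — load
T3 LOAD — after: cnt=2, r=2 — load
T0 CAS — after: cnt=3, r=2 — ok
T3 CAS — after: cnt=3, r=2 — retry
T2 LOAD — after: cnt=3, r=3 — load
T2 CAS — after: cnt=4, r=3 — ok
T2 LOAD — after: cnt=4, r=4 — load
T2 CAS — after: cnt=5, r=4 — ok
T1 LOAD — after: cnt=5, r=5 — load
T1 CAS — after: cnt=6, r=5 — ok
T2 LOAD — after: cnt=6, r=6 — load
T2 CAS — after: cnt=7, r=6 — ok
T1 LOAD — after: cnt=7, r=7 — load
T1 CAS — after: cnt=8, r=7 — ok
Mismatch at 6.

step = 6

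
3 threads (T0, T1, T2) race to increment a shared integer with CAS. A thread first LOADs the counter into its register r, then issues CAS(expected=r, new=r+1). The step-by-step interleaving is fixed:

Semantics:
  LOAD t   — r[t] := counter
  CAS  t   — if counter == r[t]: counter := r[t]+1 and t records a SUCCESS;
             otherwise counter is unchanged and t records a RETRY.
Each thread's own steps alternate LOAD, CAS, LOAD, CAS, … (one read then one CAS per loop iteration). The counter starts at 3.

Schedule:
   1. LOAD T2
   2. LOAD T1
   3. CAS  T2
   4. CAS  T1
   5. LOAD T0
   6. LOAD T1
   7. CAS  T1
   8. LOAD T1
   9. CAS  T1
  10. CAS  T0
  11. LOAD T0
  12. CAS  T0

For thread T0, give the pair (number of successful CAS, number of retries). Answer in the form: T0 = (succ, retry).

T0 = (1, 1)

[1] T2.load  rd  (counter 3, T2.r 3)
[2] T1.load  rd  (counter 3, T1.r 3)
[3] T2.cas  hit  (counter 4, T2.r 3)
[4] T1.cas  miss  (counter 4, T1.r 3)
[5] T0.load  rd  (counter 4, T0.r 4)
[6] T1.load  rd  (counter 4, T1.r 4)
[7] T1.cas  hit  (counter 5, T1.r 4)
[8] T1.load  rd  (counter 5, T1.r 5)
[9] T1.cas  hit  (counter 6, T1.r 5)
[10] T0.cas  miss  (counter 6, T0.r 4)
[11] T0.load  rd  (counter 6, T0.r 6)
[12] T0.cas  hit  (counter 7, T0.r 6)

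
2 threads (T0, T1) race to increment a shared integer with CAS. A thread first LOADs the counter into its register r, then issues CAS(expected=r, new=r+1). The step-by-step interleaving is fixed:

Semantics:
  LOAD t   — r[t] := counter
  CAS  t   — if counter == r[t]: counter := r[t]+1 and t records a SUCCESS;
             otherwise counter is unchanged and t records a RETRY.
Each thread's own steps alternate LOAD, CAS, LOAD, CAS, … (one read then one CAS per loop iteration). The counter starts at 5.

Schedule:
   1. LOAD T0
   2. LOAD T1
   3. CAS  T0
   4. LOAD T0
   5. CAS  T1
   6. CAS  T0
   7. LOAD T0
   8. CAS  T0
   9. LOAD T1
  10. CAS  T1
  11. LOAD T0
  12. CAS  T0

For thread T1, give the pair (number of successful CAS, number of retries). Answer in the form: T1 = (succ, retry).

1. LOAD T0 → mem=5 r[T0]=5 [LOAD]
2. LOAD T1 → mem=5 r[T1]=5 [LOAD]
3. CAS T0 → mem=6 r[T0]=5 [OK]
4. LOAD T0 → mem=6 r[T0]=6 [LOAD]
5. CAS T1 → mem=6 r[T1]=5 [RETRY]
6. CAS T0 → mem=7 r[T0]=6 [OK]
7. LOAD T0 → mem=7 r[T0]=7 [LOAD]
8. CAS T0 → mem=8 r[T0]=7 [OK]
9. LOAD T1 → mem=8 r[T1]=8 [LOAD]
10. CAS T1 → mem=9 r[T1]=8 [OK]
11. LOAD T0 → mem=9 r[T0]=9 [LOAD]
12. CAS T0 → mem=10 r[T0]=9 [OK]

T1 = (1, 1)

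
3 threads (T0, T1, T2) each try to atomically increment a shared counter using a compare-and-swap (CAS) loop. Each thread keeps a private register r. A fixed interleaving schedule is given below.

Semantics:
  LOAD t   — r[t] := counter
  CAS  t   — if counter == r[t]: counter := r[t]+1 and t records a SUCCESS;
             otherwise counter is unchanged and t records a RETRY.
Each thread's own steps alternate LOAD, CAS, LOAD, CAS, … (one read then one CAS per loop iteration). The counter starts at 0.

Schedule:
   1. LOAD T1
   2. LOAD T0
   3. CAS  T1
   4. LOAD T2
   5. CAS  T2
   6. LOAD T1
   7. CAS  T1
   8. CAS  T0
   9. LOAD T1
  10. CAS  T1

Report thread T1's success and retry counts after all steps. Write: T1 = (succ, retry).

T1 = (3, 0)

   1) LOAD T1:  M=0  r_T1=0
   2) LOAD T0:  M=0  r_T0=0
   3) CAS  T1:  M=1  r_T1=0 ✓
   4) LOAD T2:  M=1  r_T2=1
   5) CAS  T2:  M=2  r_T2=1 ✓
   6) LOAD T1:  M=2  r_T1=2
   7) CAS  T1:  M=3  r_T1=2 ✓
   8) CAS  T0:  M=3  r_T0=0 ✗
   9) LOAD T1:  M=3  r_T1=3
  10) CAS  T1:  M=4  r_T1=3 ✓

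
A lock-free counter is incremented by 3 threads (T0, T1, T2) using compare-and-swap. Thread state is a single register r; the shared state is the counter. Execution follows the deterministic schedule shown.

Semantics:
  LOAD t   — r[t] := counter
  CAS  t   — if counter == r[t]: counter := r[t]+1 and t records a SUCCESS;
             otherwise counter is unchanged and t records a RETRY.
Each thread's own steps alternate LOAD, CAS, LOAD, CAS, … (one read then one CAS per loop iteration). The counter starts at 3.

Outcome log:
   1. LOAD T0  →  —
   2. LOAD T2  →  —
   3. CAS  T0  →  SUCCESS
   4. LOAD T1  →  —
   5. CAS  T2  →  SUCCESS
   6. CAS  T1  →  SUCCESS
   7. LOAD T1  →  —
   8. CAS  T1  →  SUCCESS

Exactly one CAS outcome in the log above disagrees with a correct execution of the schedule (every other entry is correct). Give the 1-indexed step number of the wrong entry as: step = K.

Reference trace:
[1] T0.load  rd  (counter 3, T0.r 3)
[2] T2.load  rd  (counter 3, T2.r 3)
[3] T0.cas  hit  (counter 4, T0.r 3)
[4] T1.load  rd  (counter 4, T1.r 4)
[5] T2.cas  miss  (counter 4, T2.r 3)
[6] T1.cas  hit  (counter 5, T1.r 4)
[7] T1.load  rd  (counter 5, T1.r 5)
[8] T1.cas  hit  (counter 6, T1.r 5)
Flip is step 5.

step = 5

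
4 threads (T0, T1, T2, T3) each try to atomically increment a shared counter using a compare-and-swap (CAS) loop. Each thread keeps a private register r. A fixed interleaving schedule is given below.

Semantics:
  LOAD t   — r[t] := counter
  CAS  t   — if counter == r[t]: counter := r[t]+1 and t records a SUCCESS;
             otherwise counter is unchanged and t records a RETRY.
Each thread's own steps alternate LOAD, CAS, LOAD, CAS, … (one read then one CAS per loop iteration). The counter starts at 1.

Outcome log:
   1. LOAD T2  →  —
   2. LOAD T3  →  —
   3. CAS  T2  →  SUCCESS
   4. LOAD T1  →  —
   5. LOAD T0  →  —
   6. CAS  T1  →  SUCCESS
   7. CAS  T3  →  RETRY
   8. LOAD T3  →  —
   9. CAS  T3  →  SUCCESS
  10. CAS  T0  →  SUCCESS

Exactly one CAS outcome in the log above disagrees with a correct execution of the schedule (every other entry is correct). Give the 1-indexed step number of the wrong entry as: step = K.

Reference trace:
T2 LOAD — after: cnt=1, r=1 — load
T3 LOAD — after: cnt=1, r=1 — load
T2 CAS — after: cnt=2, r=1 — ok
T1 LOAD — after: cnt=2, r=2 — load
T0 LOAD — after: cnt=2, r=2 — load
T1 CAS — after: cnt=3, r=2 — ok
T3 CAS — after: cnt=3, r=1 — retry
T3 LOAD — after: cnt=3, r=3 — load
T3 CAS — after: cnt=4, r=3 — ok
T0 CAS — after: cnt=4, r=2 — retry
Log disagrees first at step 10.

step = 10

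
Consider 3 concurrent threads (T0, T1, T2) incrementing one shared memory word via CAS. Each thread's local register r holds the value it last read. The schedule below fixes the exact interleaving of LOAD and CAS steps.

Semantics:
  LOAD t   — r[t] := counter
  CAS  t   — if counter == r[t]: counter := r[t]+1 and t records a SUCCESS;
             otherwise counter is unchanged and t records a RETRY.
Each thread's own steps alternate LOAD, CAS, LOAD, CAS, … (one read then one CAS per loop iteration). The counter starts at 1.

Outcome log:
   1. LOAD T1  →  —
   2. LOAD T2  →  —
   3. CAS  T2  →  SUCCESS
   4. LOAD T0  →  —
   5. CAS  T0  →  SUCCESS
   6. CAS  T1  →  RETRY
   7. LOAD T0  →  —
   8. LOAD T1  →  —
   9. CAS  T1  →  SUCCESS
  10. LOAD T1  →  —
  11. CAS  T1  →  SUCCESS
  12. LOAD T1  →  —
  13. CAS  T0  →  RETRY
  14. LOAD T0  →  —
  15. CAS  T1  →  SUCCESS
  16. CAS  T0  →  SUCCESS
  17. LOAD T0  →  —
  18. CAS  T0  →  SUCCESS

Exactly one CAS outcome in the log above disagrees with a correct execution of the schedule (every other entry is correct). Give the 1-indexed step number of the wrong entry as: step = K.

Re-executing:
   1) LOAD T1:  M=1  r_T1=1
   2) LOAD T2:  M=1  r_T2=1
   3) CAS  T2:  M=2  r_T2=1 ✓
   4) LOAD T0:  M=2  r_T0=2
   5) CAS  T0:  M=3  r_T0=2 ✓
   6) CAS  T1:  M=3  r_T1=1 ✗
   7) LOAD T0:  M=3  r_T0=3
   8) LOAD T1:  M=3  r_T1=3
   9) CAS  T1:  M=4  r_T1=3 ✓
  10) LOAD T1:  M=4  r_T1=4
  11) CAS  T1:  M=5  r_T1=4 ✓
  12) LOAD T1:  M=5  r_T1=5
  13) CAS  T0:  M=5  r_T0=3 ✗
  14) LOAD T0:  M=5  r_T0=5
  15) CAS  T1:  M=6  r_T1=5 ✓
  16) CAS  T0:  M=6  r_T0=5 ✗
  17) LOAD T0:  M=6  r_T0=6
  18) CAS  T0:  M=7  r_T0=6 ✓
Mismatch at 16.

step = 16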